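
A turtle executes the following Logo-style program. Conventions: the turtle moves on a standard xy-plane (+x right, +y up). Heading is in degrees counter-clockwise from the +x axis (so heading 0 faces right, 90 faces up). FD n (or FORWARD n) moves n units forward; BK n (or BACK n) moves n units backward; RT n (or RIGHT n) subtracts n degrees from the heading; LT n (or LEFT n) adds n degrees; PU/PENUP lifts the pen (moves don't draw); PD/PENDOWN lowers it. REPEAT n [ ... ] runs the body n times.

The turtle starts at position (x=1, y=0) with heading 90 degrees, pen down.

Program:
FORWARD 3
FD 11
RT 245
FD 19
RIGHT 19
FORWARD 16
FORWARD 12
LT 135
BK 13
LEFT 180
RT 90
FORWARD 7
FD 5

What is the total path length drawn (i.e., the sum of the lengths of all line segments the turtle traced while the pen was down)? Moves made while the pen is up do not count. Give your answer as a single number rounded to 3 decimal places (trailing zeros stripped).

Executing turtle program step by step:
Start: pos=(1,0), heading=90, pen down
FD 3: (1,0) -> (1,3) [heading=90, draw]
FD 11: (1,3) -> (1,14) [heading=90, draw]
RT 245: heading 90 -> 205
FD 19: (1,14) -> (-16.22,5.97) [heading=205, draw]
RT 19: heading 205 -> 186
FD 16: (-16.22,5.97) -> (-32.132,4.298) [heading=186, draw]
FD 12: (-32.132,4.298) -> (-44.066,3.043) [heading=186, draw]
LT 135: heading 186 -> 321
BK 13: (-44.066,3.043) -> (-54.169,11.225) [heading=321, draw]
LT 180: heading 321 -> 141
RT 90: heading 141 -> 51
FD 7: (-54.169,11.225) -> (-49.764,16.665) [heading=51, draw]
FD 5: (-49.764,16.665) -> (-46.618,20.55) [heading=51, draw]
Final: pos=(-46.618,20.55), heading=51, 8 segment(s) drawn

Segment lengths:
  seg 1: (1,0) -> (1,3), length = 3
  seg 2: (1,3) -> (1,14), length = 11
  seg 3: (1,14) -> (-16.22,5.97), length = 19
  seg 4: (-16.22,5.97) -> (-32.132,4.298), length = 16
  seg 5: (-32.132,4.298) -> (-44.066,3.043), length = 12
  seg 6: (-44.066,3.043) -> (-54.169,11.225), length = 13
  seg 7: (-54.169,11.225) -> (-49.764,16.665), length = 7
  seg 8: (-49.764,16.665) -> (-46.618,20.55), length = 5
Total = 86

Answer: 86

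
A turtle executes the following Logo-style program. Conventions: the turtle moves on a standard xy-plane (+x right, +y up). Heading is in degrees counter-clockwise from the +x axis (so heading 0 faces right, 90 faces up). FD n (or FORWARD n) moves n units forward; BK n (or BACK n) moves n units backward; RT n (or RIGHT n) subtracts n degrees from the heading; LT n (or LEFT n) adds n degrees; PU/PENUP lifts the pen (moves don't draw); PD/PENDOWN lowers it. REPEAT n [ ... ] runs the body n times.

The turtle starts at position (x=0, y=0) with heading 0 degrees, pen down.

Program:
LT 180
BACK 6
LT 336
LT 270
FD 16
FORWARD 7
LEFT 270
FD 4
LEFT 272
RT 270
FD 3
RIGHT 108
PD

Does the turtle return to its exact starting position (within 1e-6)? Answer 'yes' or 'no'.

Answer: no

Derivation:
Executing turtle program step by step:
Start: pos=(0,0), heading=0, pen down
LT 180: heading 0 -> 180
BK 6: (0,0) -> (6,0) [heading=180, draw]
LT 336: heading 180 -> 156
LT 270: heading 156 -> 66
FD 16: (6,0) -> (12.508,14.617) [heading=66, draw]
FD 7: (12.508,14.617) -> (15.355,21.012) [heading=66, draw]
LT 270: heading 66 -> 336
FD 4: (15.355,21.012) -> (19.009,19.385) [heading=336, draw]
LT 272: heading 336 -> 248
RT 270: heading 248 -> 338
FD 3: (19.009,19.385) -> (21.791,18.261) [heading=338, draw]
RT 108: heading 338 -> 230
PD: pen down
Final: pos=(21.791,18.261), heading=230, 5 segment(s) drawn

Start position: (0, 0)
Final position: (21.791, 18.261)
Distance = 28.43; >= 1e-6 -> NOT closed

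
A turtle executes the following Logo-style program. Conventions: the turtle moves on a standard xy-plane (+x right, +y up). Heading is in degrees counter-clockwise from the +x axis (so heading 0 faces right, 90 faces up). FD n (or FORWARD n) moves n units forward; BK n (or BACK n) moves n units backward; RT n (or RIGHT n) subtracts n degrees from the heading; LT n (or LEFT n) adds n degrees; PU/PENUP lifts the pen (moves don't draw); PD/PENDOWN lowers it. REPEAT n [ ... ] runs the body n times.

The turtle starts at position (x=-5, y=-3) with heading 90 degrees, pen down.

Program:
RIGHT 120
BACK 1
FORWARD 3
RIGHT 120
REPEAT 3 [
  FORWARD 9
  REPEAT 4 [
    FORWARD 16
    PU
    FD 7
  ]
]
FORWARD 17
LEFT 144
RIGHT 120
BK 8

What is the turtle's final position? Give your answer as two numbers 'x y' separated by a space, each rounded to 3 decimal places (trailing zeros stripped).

Executing turtle program step by step:
Start: pos=(-5,-3), heading=90, pen down
RT 120: heading 90 -> 330
BK 1: (-5,-3) -> (-5.866,-2.5) [heading=330, draw]
FD 3: (-5.866,-2.5) -> (-3.268,-4) [heading=330, draw]
RT 120: heading 330 -> 210
REPEAT 3 [
  -- iteration 1/3 --
  FD 9: (-3.268,-4) -> (-11.062,-8.5) [heading=210, draw]
  REPEAT 4 [
    -- iteration 1/4 --
    FD 16: (-11.062,-8.5) -> (-24.919,-16.5) [heading=210, draw]
    PU: pen up
    FD 7: (-24.919,-16.5) -> (-30.981,-20) [heading=210, move]
    -- iteration 2/4 --
    FD 16: (-30.981,-20) -> (-44.837,-28) [heading=210, move]
    PU: pen up
    FD 7: (-44.837,-28) -> (-50.899,-31.5) [heading=210, move]
    -- iteration 3/4 --
    FD 16: (-50.899,-31.5) -> (-64.756,-39.5) [heading=210, move]
    PU: pen up
    FD 7: (-64.756,-39.5) -> (-70.818,-43) [heading=210, move]
    -- iteration 4/4 --
    FD 16: (-70.818,-43) -> (-84.674,-51) [heading=210, move]
    PU: pen up
    FD 7: (-84.674,-51) -> (-90.737,-54.5) [heading=210, move]
  ]
  -- iteration 2/3 --
  FD 9: (-90.737,-54.5) -> (-98.531,-59) [heading=210, move]
  REPEAT 4 [
    -- iteration 1/4 --
    FD 16: (-98.531,-59) -> (-112.387,-67) [heading=210, move]
    PU: pen up
    FD 7: (-112.387,-67) -> (-118.449,-70.5) [heading=210, move]
    -- iteration 2/4 --
    FD 16: (-118.449,-70.5) -> (-132.306,-78.5) [heading=210, move]
    PU: pen up
    FD 7: (-132.306,-78.5) -> (-138.368,-82) [heading=210, move]
    -- iteration 3/4 --
    FD 16: (-138.368,-82) -> (-152.224,-90) [heading=210, move]
    PU: pen up
    FD 7: (-152.224,-90) -> (-158.286,-93.5) [heading=210, move]
    -- iteration 4/4 --
    FD 16: (-158.286,-93.5) -> (-172.143,-101.5) [heading=210, move]
    PU: pen up
    FD 7: (-172.143,-101.5) -> (-178.205,-105) [heading=210, move]
  ]
  -- iteration 3/3 --
  FD 9: (-178.205,-105) -> (-185.999,-109.5) [heading=210, move]
  REPEAT 4 [
    -- iteration 1/4 --
    FD 16: (-185.999,-109.5) -> (-199.856,-117.5) [heading=210, move]
    PU: pen up
    FD 7: (-199.856,-117.5) -> (-205.918,-121) [heading=210, move]
    -- iteration 2/4 --
    FD 16: (-205.918,-121) -> (-219.774,-129) [heading=210, move]
    PU: pen up
    FD 7: (-219.774,-129) -> (-225.836,-132.5) [heading=210, move]
    -- iteration 3/4 --
    FD 16: (-225.836,-132.5) -> (-239.693,-140.5) [heading=210, move]
    PU: pen up
    FD 7: (-239.693,-140.5) -> (-245.755,-144) [heading=210, move]
    -- iteration 4/4 --
    FD 16: (-245.755,-144) -> (-259.611,-152) [heading=210, move]
    PU: pen up
    FD 7: (-259.611,-152) -> (-265.674,-155.5) [heading=210, move]
  ]
]
FD 17: (-265.674,-155.5) -> (-280.396,-164) [heading=210, move]
LT 144: heading 210 -> 354
RT 120: heading 354 -> 234
BK 8: (-280.396,-164) -> (-275.694,-157.528) [heading=234, move]
Final: pos=(-275.694,-157.528), heading=234, 4 segment(s) drawn

Answer: -275.694 -157.528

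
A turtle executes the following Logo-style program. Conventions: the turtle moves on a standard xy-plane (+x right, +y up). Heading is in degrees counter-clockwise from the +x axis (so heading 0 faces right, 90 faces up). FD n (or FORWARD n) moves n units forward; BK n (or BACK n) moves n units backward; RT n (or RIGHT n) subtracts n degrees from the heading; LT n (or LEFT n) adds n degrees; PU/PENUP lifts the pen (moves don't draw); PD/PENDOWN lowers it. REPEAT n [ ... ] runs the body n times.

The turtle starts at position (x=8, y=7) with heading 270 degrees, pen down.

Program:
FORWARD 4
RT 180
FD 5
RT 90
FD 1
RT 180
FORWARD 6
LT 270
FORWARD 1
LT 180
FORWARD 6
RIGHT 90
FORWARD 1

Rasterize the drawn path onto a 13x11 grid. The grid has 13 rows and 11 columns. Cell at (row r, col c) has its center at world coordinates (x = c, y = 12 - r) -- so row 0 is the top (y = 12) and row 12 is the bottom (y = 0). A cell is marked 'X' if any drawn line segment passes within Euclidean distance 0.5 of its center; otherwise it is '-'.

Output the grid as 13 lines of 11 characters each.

Answer: -----------
-----------
-----------
---X-------
---XXXXXXX-
---X----X--
---X----X--
---X----X--
---X----X--
--XX----X--
-----------
-----------
-----------

Derivation:
Segment 0: (8,7) -> (8,3)
Segment 1: (8,3) -> (8,8)
Segment 2: (8,8) -> (9,8)
Segment 3: (9,8) -> (3,8)
Segment 4: (3,8) -> (3,9)
Segment 5: (3,9) -> (3,3)
Segment 6: (3,3) -> (2,3)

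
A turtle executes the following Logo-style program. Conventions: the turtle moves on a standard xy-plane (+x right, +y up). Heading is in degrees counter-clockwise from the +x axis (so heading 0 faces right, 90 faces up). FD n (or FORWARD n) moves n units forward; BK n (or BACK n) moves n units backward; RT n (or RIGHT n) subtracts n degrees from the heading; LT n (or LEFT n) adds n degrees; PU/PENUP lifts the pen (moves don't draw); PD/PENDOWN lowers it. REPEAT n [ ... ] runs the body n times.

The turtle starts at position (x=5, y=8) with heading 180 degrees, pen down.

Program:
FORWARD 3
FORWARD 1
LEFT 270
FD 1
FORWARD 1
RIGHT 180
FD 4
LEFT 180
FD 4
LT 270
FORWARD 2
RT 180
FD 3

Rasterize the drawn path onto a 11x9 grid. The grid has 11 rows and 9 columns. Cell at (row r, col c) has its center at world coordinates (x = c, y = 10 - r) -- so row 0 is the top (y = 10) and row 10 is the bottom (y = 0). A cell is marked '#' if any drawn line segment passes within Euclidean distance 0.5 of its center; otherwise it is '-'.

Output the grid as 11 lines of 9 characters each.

Segment 0: (5,8) -> (2,8)
Segment 1: (2,8) -> (1,8)
Segment 2: (1,8) -> (1,9)
Segment 3: (1,9) -> (1,10)
Segment 4: (1,10) -> (1,6)
Segment 5: (1,6) -> (1,10)
Segment 6: (1,10) -> (3,10)
Segment 7: (3,10) -> (0,10)

Answer: ####-----
-#-------
-#####---
-#-------
-#-------
---------
---------
---------
---------
---------
---------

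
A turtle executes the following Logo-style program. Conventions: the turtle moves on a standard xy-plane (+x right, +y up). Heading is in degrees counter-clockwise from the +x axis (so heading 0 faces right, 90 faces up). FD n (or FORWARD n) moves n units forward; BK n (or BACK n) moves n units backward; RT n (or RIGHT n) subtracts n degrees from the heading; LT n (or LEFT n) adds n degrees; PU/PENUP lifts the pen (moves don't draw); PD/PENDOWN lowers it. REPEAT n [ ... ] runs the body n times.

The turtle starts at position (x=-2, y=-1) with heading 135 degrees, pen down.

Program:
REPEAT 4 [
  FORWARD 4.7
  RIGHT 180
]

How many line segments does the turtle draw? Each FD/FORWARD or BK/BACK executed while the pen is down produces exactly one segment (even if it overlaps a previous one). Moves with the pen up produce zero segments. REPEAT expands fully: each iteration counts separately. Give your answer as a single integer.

Answer: 4

Derivation:
Executing turtle program step by step:
Start: pos=(-2,-1), heading=135, pen down
REPEAT 4 [
  -- iteration 1/4 --
  FD 4.7: (-2,-1) -> (-5.323,2.323) [heading=135, draw]
  RT 180: heading 135 -> 315
  -- iteration 2/4 --
  FD 4.7: (-5.323,2.323) -> (-2,-1) [heading=315, draw]
  RT 180: heading 315 -> 135
  -- iteration 3/4 --
  FD 4.7: (-2,-1) -> (-5.323,2.323) [heading=135, draw]
  RT 180: heading 135 -> 315
  -- iteration 4/4 --
  FD 4.7: (-5.323,2.323) -> (-2,-1) [heading=315, draw]
  RT 180: heading 315 -> 135
]
Final: pos=(-2,-1), heading=135, 4 segment(s) drawn
Segments drawn: 4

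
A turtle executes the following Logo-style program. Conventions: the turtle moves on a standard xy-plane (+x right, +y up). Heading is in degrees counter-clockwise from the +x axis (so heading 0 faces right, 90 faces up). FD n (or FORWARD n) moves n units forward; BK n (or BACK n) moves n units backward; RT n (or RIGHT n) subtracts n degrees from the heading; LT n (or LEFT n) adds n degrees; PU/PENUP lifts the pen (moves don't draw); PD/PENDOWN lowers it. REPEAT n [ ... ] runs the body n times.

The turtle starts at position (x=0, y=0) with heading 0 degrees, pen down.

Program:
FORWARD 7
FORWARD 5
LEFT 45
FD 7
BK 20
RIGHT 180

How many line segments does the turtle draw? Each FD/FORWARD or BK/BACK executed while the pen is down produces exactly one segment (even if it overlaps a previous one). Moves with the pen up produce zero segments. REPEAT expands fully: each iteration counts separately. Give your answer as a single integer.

Executing turtle program step by step:
Start: pos=(0,0), heading=0, pen down
FD 7: (0,0) -> (7,0) [heading=0, draw]
FD 5: (7,0) -> (12,0) [heading=0, draw]
LT 45: heading 0 -> 45
FD 7: (12,0) -> (16.95,4.95) [heading=45, draw]
BK 20: (16.95,4.95) -> (2.808,-9.192) [heading=45, draw]
RT 180: heading 45 -> 225
Final: pos=(2.808,-9.192), heading=225, 4 segment(s) drawn
Segments drawn: 4

Answer: 4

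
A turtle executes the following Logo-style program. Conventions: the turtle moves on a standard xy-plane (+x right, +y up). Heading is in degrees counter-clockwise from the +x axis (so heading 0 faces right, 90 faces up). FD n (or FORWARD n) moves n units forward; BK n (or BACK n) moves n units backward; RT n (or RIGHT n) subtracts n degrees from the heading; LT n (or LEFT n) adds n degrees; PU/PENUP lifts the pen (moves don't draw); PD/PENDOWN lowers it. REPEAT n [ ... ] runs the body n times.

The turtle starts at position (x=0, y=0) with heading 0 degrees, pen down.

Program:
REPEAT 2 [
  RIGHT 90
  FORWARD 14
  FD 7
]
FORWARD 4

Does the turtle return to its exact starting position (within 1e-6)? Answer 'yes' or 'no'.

Answer: no

Derivation:
Executing turtle program step by step:
Start: pos=(0,0), heading=0, pen down
REPEAT 2 [
  -- iteration 1/2 --
  RT 90: heading 0 -> 270
  FD 14: (0,0) -> (0,-14) [heading=270, draw]
  FD 7: (0,-14) -> (0,-21) [heading=270, draw]
  -- iteration 2/2 --
  RT 90: heading 270 -> 180
  FD 14: (0,-21) -> (-14,-21) [heading=180, draw]
  FD 7: (-14,-21) -> (-21,-21) [heading=180, draw]
]
FD 4: (-21,-21) -> (-25,-21) [heading=180, draw]
Final: pos=(-25,-21), heading=180, 5 segment(s) drawn

Start position: (0, 0)
Final position: (-25, -21)
Distance = 32.65; >= 1e-6 -> NOT closed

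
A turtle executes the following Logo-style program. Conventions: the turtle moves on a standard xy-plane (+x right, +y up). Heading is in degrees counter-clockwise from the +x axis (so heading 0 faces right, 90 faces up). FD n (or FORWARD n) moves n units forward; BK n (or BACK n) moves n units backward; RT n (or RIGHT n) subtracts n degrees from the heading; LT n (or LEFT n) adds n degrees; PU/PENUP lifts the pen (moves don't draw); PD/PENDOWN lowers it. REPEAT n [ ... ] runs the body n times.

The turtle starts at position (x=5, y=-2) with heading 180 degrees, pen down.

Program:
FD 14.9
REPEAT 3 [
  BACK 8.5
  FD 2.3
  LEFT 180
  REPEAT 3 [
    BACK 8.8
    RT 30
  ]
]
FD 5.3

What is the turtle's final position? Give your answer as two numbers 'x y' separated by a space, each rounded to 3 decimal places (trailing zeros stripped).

Answer: -21.921 -11.321

Derivation:
Executing turtle program step by step:
Start: pos=(5,-2), heading=180, pen down
FD 14.9: (5,-2) -> (-9.9,-2) [heading=180, draw]
REPEAT 3 [
  -- iteration 1/3 --
  BK 8.5: (-9.9,-2) -> (-1.4,-2) [heading=180, draw]
  FD 2.3: (-1.4,-2) -> (-3.7,-2) [heading=180, draw]
  LT 180: heading 180 -> 0
  REPEAT 3 [
    -- iteration 1/3 --
    BK 8.8: (-3.7,-2) -> (-12.5,-2) [heading=0, draw]
    RT 30: heading 0 -> 330
    -- iteration 2/3 --
    BK 8.8: (-12.5,-2) -> (-20.121,2.4) [heading=330, draw]
    RT 30: heading 330 -> 300
    -- iteration 3/3 --
    BK 8.8: (-20.121,2.4) -> (-24.521,10.021) [heading=300, draw]
    RT 30: heading 300 -> 270
  ]
  -- iteration 2/3 --
  BK 8.5: (-24.521,10.021) -> (-24.521,18.521) [heading=270, draw]
  FD 2.3: (-24.521,18.521) -> (-24.521,16.221) [heading=270, draw]
  LT 180: heading 270 -> 90
  REPEAT 3 [
    -- iteration 1/3 --
    BK 8.8: (-24.521,16.221) -> (-24.521,7.421) [heading=90, draw]
    RT 30: heading 90 -> 60
    -- iteration 2/3 --
    BK 8.8: (-24.521,7.421) -> (-28.921,-0.2) [heading=60, draw]
    RT 30: heading 60 -> 30
    -- iteration 3/3 --
    BK 8.8: (-28.921,-0.2) -> (-36.542,-4.6) [heading=30, draw]
    RT 30: heading 30 -> 0
  ]
  -- iteration 3/3 --
  BK 8.5: (-36.542,-4.6) -> (-45.042,-4.6) [heading=0, draw]
  FD 2.3: (-45.042,-4.6) -> (-42.742,-4.6) [heading=0, draw]
  LT 180: heading 0 -> 180
  REPEAT 3 [
    -- iteration 1/3 --
    BK 8.8: (-42.742,-4.6) -> (-33.942,-4.6) [heading=180, draw]
    RT 30: heading 180 -> 150
    -- iteration 2/3 --
    BK 8.8: (-33.942,-4.6) -> (-26.321,-9) [heading=150, draw]
    RT 30: heading 150 -> 120
    -- iteration 3/3 --
    BK 8.8: (-26.321,-9) -> (-21.921,-16.621) [heading=120, draw]
    RT 30: heading 120 -> 90
  ]
]
FD 5.3: (-21.921,-16.621) -> (-21.921,-11.321) [heading=90, draw]
Final: pos=(-21.921,-11.321), heading=90, 17 segment(s) drawn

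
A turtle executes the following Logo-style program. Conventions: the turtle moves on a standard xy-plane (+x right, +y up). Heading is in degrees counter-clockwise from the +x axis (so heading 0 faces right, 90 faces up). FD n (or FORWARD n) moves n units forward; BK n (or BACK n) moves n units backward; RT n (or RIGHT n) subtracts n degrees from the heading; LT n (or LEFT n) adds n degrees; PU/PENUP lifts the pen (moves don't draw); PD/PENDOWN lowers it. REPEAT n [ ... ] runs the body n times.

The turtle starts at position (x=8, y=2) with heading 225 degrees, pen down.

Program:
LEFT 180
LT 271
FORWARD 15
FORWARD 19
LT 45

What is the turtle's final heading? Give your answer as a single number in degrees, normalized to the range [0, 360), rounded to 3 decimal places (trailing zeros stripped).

Executing turtle program step by step:
Start: pos=(8,2), heading=225, pen down
LT 180: heading 225 -> 45
LT 271: heading 45 -> 316
FD 15: (8,2) -> (18.79,-8.42) [heading=316, draw]
FD 19: (18.79,-8.42) -> (32.458,-21.618) [heading=316, draw]
LT 45: heading 316 -> 1
Final: pos=(32.458,-21.618), heading=1, 2 segment(s) drawn

Answer: 1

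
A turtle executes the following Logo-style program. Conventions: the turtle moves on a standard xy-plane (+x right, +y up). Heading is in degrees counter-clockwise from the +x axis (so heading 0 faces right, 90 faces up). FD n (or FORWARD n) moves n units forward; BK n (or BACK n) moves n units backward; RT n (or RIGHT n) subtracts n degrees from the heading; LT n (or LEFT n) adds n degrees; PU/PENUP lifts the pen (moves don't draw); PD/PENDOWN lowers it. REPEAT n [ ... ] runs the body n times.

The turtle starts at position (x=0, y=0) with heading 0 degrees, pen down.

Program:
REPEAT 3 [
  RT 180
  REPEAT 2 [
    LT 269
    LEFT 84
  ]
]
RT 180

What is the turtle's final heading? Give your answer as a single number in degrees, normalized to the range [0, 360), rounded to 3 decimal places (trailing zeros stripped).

Answer: 318

Derivation:
Executing turtle program step by step:
Start: pos=(0,0), heading=0, pen down
REPEAT 3 [
  -- iteration 1/3 --
  RT 180: heading 0 -> 180
  REPEAT 2 [
    -- iteration 1/2 --
    LT 269: heading 180 -> 89
    LT 84: heading 89 -> 173
    -- iteration 2/2 --
    LT 269: heading 173 -> 82
    LT 84: heading 82 -> 166
  ]
  -- iteration 2/3 --
  RT 180: heading 166 -> 346
  REPEAT 2 [
    -- iteration 1/2 --
    LT 269: heading 346 -> 255
    LT 84: heading 255 -> 339
    -- iteration 2/2 --
    LT 269: heading 339 -> 248
    LT 84: heading 248 -> 332
  ]
  -- iteration 3/3 --
  RT 180: heading 332 -> 152
  REPEAT 2 [
    -- iteration 1/2 --
    LT 269: heading 152 -> 61
    LT 84: heading 61 -> 145
    -- iteration 2/2 --
    LT 269: heading 145 -> 54
    LT 84: heading 54 -> 138
  ]
]
RT 180: heading 138 -> 318
Final: pos=(0,0), heading=318, 0 segment(s) drawn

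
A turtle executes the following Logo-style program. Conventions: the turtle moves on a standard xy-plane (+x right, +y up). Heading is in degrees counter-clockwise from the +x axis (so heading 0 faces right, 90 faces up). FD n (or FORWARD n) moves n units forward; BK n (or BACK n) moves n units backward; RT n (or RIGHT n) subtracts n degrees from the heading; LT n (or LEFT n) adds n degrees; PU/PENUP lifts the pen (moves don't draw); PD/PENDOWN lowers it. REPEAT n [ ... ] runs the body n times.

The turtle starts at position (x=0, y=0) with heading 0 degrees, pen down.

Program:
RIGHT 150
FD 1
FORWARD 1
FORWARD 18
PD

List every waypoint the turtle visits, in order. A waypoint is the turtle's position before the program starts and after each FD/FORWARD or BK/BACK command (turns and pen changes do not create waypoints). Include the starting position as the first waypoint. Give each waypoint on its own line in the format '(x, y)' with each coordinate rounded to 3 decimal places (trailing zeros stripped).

Answer: (0, 0)
(-0.866, -0.5)
(-1.732, -1)
(-17.321, -10)

Derivation:
Executing turtle program step by step:
Start: pos=(0,0), heading=0, pen down
RT 150: heading 0 -> 210
FD 1: (0,0) -> (-0.866,-0.5) [heading=210, draw]
FD 1: (-0.866,-0.5) -> (-1.732,-1) [heading=210, draw]
FD 18: (-1.732,-1) -> (-17.321,-10) [heading=210, draw]
PD: pen down
Final: pos=(-17.321,-10), heading=210, 3 segment(s) drawn
Waypoints (4 total):
(0, 0)
(-0.866, -0.5)
(-1.732, -1)
(-17.321, -10)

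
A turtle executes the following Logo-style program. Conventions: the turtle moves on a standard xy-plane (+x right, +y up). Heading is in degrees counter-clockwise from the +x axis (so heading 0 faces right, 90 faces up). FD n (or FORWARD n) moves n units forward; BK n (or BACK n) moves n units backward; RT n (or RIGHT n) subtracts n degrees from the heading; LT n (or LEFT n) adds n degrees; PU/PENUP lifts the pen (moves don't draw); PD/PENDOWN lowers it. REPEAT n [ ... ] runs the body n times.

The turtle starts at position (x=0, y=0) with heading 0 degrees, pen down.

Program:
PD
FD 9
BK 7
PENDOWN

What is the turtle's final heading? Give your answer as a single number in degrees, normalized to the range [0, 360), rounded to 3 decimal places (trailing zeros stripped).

Answer: 0

Derivation:
Executing turtle program step by step:
Start: pos=(0,0), heading=0, pen down
PD: pen down
FD 9: (0,0) -> (9,0) [heading=0, draw]
BK 7: (9,0) -> (2,0) [heading=0, draw]
PD: pen down
Final: pos=(2,0), heading=0, 2 segment(s) drawn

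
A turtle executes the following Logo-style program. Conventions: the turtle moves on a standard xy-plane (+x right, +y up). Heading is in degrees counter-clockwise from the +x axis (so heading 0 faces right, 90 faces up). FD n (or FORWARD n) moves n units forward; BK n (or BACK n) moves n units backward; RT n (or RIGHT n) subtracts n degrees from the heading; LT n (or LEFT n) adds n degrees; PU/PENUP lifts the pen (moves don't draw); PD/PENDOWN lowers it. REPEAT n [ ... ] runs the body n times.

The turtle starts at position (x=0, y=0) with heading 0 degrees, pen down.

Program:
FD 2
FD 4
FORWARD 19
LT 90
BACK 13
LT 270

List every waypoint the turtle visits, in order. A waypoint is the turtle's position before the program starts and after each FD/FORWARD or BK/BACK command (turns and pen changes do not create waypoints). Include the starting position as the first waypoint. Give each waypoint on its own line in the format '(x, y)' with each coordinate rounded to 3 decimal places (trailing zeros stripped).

Executing turtle program step by step:
Start: pos=(0,0), heading=0, pen down
FD 2: (0,0) -> (2,0) [heading=0, draw]
FD 4: (2,0) -> (6,0) [heading=0, draw]
FD 19: (6,0) -> (25,0) [heading=0, draw]
LT 90: heading 0 -> 90
BK 13: (25,0) -> (25,-13) [heading=90, draw]
LT 270: heading 90 -> 0
Final: pos=(25,-13), heading=0, 4 segment(s) drawn
Waypoints (5 total):
(0, 0)
(2, 0)
(6, 0)
(25, 0)
(25, -13)

Answer: (0, 0)
(2, 0)
(6, 0)
(25, 0)
(25, -13)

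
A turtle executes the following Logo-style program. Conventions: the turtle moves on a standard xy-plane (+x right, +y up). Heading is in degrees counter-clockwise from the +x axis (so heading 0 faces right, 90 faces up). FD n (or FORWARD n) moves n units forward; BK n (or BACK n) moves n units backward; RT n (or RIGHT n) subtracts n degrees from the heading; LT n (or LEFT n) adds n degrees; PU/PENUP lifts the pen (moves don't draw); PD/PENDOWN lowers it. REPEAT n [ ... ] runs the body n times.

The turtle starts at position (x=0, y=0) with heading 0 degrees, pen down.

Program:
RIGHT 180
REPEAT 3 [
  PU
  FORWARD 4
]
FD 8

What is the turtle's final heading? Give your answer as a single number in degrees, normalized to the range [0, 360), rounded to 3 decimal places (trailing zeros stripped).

Executing turtle program step by step:
Start: pos=(0,0), heading=0, pen down
RT 180: heading 0 -> 180
REPEAT 3 [
  -- iteration 1/3 --
  PU: pen up
  FD 4: (0,0) -> (-4,0) [heading=180, move]
  -- iteration 2/3 --
  PU: pen up
  FD 4: (-4,0) -> (-8,0) [heading=180, move]
  -- iteration 3/3 --
  PU: pen up
  FD 4: (-8,0) -> (-12,0) [heading=180, move]
]
FD 8: (-12,0) -> (-20,0) [heading=180, move]
Final: pos=(-20,0), heading=180, 0 segment(s) drawn

Answer: 180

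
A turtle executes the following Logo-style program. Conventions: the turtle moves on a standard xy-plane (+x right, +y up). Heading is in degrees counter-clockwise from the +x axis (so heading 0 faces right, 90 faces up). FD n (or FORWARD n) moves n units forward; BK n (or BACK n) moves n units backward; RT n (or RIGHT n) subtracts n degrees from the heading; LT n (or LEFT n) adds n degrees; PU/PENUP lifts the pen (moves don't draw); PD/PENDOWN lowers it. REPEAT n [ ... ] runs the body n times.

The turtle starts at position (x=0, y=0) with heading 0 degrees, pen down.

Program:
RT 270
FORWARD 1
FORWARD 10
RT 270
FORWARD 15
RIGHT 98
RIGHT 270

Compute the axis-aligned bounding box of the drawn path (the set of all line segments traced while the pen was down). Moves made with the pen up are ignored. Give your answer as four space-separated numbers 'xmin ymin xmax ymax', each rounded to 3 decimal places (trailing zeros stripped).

Executing turtle program step by step:
Start: pos=(0,0), heading=0, pen down
RT 270: heading 0 -> 90
FD 1: (0,0) -> (0,1) [heading=90, draw]
FD 10: (0,1) -> (0,11) [heading=90, draw]
RT 270: heading 90 -> 180
FD 15: (0,11) -> (-15,11) [heading=180, draw]
RT 98: heading 180 -> 82
RT 270: heading 82 -> 172
Final: pos=(-15,11), heading=172, 3 segment(s) drawn

Segment endpoints: x in {-15, 0, 0, 0}, y in {0, 1, 11, 11}
xmin=-15, ymin=0, xmax=0, ymax=11

Answer: -15 0 0 11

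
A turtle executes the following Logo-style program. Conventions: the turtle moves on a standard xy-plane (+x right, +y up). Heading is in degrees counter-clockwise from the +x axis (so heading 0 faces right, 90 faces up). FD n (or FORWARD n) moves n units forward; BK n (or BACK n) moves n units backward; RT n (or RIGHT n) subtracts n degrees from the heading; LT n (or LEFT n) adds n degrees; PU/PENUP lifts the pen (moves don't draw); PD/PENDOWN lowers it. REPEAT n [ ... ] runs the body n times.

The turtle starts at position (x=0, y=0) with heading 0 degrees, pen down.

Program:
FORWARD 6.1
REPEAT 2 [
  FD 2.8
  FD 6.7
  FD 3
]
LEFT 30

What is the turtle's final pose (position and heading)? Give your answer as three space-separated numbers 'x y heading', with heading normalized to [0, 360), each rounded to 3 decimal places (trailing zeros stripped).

Executing turtle program step by step:
Start: pos=(0,0), heading=0, pen down
FD 6.1: (0,0) -> (6.1,0) [heading=0, draw]
REPEAT 2 [
  -- iteration 1/2 --
  FD 2.8: (6.1,0) -> (8.9,0) [heading=0, draw]
  FD 6.7: (8.9,0) -> (15.6,0) [heading=0, draw]
  FD 3: (15.6,0) -> (18.6,0) [heading=0, draw]
  -- iteration 2/2 --
  FD 2.8: (18.6,0) -> (21.4,0) [heading=0, draw]
  FD 6.7: (21.4,0) -> (28.1,0) [heading=0, draw]
  FD 3: (28.1,0) -> (31.1,0) [heading=0, draw]
]
LT 30: heading 0 -> 30
Final: pos=(31.1,0), heading=30, 7 segment(s) drawn

Answer: 31.1 0 30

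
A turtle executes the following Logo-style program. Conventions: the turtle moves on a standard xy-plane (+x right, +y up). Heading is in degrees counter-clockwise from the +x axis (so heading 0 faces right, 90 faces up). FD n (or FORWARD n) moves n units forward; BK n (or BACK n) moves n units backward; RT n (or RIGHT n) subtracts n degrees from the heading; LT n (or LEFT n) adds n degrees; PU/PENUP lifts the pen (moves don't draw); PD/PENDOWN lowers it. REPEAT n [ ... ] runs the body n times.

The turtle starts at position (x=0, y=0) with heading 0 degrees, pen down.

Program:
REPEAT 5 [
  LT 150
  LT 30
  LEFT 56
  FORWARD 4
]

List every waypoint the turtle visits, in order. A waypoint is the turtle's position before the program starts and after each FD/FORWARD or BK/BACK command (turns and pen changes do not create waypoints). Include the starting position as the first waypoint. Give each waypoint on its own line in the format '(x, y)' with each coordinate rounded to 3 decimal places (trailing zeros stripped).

Executing turtle program step by step:
Start: pos=(0,0), heading=0, pen down
REPEAT 5 [
  -- iteration 1/5 --
  LT 150: heading 0 -> 150
  LT 30: heading 150 -> 180
  LT 56: heading 180 -> 236
  FD 4: (0,0) -> (-2.237,-3.316) [heading=236, draw]
  -- iteration 2/5 --
  LT 150: heading 236 -> 26
  LT 30: heading 26 -> 56
  LT 56: heading 56 -> 112
  FD 4: (-2.237,-3.316) -> (-3.735,0.393) [heading=112, draw]
  -- iteration 3/5 --
  LT 150: heading 112 -> 262
  LT 30: heading 262 -> 292
  LT 56: heading 292 -> 348
  FD 4: (-3.735,0.393) -> (0.177,-0.439) [heading=348, draw]
  -- iteration 4/5 --
  LT 150: heading 348 -> 138
  LT 30: heading 138 -> 168
  LT 56: heading 168 -> 224
  FD 4: (0.177,-0.439) -> (-2.7,-3.218) [heading=224, draw]
  -- iteration 5/5 --
  LT 150: heading 224 -> 14
  LT 30: heading 14 -> 44
  LT 56: heading 44 -> 100
  FD 4: (-2.7,-3.218) -> (-3.395,0.722) [heading=100, draw]
]
Final: pos=(-3.395,0.722), heading=100, 5 segment(s) drawn
Waypoints (6 total):
(0, 0)
(-2.237, -3.316)
(-3.735, 0.393)
(0.177, -0.439)
(-2.7, -3.218)
(-3.395, 0.722)

Answer: (0, 0)
(-2.237, -3.316)
(-3.735, 0.393)
(0.177, -0.439)
(-2.7, -3.218)
(-3.395, 0.722)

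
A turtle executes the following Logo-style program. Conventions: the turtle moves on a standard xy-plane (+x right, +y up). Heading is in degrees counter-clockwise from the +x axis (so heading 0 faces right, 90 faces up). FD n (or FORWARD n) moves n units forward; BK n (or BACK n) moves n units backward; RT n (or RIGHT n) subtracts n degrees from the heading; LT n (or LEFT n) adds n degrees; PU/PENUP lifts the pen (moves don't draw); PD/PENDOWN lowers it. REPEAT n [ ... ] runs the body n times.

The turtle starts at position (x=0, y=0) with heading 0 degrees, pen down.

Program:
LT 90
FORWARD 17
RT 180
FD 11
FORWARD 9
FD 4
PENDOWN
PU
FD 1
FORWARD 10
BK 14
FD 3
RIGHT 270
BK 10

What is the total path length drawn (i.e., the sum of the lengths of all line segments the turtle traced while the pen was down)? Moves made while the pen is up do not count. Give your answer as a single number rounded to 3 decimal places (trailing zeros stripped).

Answer: 41

Derivation:
Executing turtle program step by step:
Start: pos=(0,0), heading=0, pen down
LT 90: heading 0 -> 90
FD 17: (0,0) -> (0,17) [heading=90, draw]
RT 180: heading 90 -> 270
FD 11: (0,17) -> (0,6) [heading=270, draw]
FD 9: (0,6) -> (0,-3) [heading=270, draw]
FD 4: (0,-3) -> (0,-7) [heading=270, draw]
PD: pen down
PU: pen up
FD 1: (0,-7) -> (0,-8) [heading=270, move]
FD 10: (0,-8) -> (0,-18) [heading=270, move]
BK 14: (0,-18) -> (0,-4) [heading=270, move]
FD 3: (0,-4) -> (0,-7) [heading=270, move]
RT 270: heading 270 -> 0
BK 10: (0,-7) -> (-10,-7) [heading=0, move]
Final: pos=(-10,-7), heading=0, 4 segment(s) drawn

Segment lengths:
  seg 1: (0,0) -> (0,17), length = 17
  seg 2: (0,17) -> (0,6), length = 11
  seg 3: (0,6) -> (0,-3), length = 9
  seg 4: (0,-3) -> (0,-7), length = 4
Total = 41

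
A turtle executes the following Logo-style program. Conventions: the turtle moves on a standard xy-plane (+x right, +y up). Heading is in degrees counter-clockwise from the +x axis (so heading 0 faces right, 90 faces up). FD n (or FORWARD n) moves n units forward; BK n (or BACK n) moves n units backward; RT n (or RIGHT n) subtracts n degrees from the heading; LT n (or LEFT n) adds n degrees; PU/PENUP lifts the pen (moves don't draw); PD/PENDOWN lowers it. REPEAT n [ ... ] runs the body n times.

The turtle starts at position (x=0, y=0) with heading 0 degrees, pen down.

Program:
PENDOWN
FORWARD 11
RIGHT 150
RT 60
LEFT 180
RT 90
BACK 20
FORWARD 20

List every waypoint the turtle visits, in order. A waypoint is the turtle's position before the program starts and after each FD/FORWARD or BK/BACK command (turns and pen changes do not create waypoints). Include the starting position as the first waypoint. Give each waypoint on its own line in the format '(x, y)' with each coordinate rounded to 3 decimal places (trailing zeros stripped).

Executing turtle program step by step:
Start: pos=(0,0), heading=0, pen down
PD: pen down
FD 11: (0,0) -> (11,0) [heading=0, draw]
RT 150: heading 0 -> 210
RT 60: heading 210 -> 150
LT 180: heading 150 -> 330
RT 90: heading 330 -> 240
BK 20: (11,0) -> (21,17.321) [heading=240, draw]
FD 20: (21,17.321) -> (11,0) [heading=240, draw]
Final: pos=(11,0), heading=240, 3 segment(s) drawn
Waypoints (4 total):
(0, 0)
(11, 0)
(21, 17.321)
(11, 0)

Answer: (0, 0)
(11, 0)
(21, 17.321)
(11, 0)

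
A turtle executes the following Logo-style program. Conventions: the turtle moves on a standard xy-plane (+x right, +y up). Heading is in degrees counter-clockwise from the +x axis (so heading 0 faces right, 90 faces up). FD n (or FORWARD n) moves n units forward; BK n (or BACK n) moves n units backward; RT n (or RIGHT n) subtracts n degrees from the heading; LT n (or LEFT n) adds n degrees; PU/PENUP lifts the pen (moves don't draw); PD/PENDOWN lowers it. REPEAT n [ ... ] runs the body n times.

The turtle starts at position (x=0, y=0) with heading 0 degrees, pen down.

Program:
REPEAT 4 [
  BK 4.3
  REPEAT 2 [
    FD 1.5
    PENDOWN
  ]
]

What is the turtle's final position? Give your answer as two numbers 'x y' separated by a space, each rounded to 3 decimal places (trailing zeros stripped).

Answer: -5.2 0

Derivation:
Executing turtle program step by step:
Start: pos=(0,0), heading=0, pen down
REPEAT 4 [
  -- iteration 1/4 --
  BK 4.3: (0,0) -> (-4.3,0) [heading=0, draw]
  REPEAT 2 [
    -- iteration 1/2 --
    FD 1.5: (-4.3,0) -> (-2.8,0) [heading=0, draw]
    PD: pen down
    -- iteration 2/2 --
    FD 1.5: (-2.8,0) -> (-1.3,0) [heading=0, draw]
    PD: pen down
  ]
  -- iteration 2/4 --
  BK 4.3: (-1.3,0) -> (-5.6,0) [heading=0, draw]
  REPEAT 2 [
    -- iteration 1/2 --
    FD 1.5: (-5.6,0) -> (-4.1,0) [heading=0, draw]
    PD: pen down
    -- iteration 2/2 --
    FD 1.5: (-4.1,0) -> (-2.6,0) [heading=0, draw]
    PD: pen down
  ]
  -- iteration 3/4 --
  BK 4.3: (-2.6,0) -> (-6.9,0) [heading=0, draw]
  REPEAT 2 [
    -- iteration 1/2 --
    FD 1.5: (-6.9,0) -> (-5.4,0) [heading=0, draw]
    PD: pen down
    -- iteration 2/2 --
    FD 1.5: (-5.4,0) -> (-3.9,0) [heading=0, draw]
    PD: pen down
  ]
  -- iteration 4/4 --
  BK 4.3: (-3.9,0) -> (-8.2,0) [heading=0, draw]
  REPEAT 2 [
    -- iteration 1/2 --
    FD 1.5: (-8.2,0) -> (-6.7,0) [heading=0, draw]
    PD: pen down
    -- iteration 2/2 --
    FD 1.5: (-6.7,0) -> (-5.2,0) [heading=0, draw]
    PD: pen down
  ]
]
Final: pos=(-5.2,0), heading=0, 12 segment(s) drawn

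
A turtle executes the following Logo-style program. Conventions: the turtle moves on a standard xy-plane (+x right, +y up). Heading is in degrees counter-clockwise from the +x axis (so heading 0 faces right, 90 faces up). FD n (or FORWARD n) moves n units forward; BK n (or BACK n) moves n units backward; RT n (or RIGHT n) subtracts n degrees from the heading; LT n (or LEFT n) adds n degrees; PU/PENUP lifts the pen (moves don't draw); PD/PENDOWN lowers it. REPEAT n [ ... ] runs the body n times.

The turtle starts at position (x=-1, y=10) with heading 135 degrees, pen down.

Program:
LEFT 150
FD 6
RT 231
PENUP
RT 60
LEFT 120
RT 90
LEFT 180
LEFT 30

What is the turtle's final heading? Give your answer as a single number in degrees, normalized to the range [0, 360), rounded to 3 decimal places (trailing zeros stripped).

Answer: 234

Derivation:
Executing turtle program step by step:
Start: pos=(-1,10), heading=135, pen down
LT 150: heading 135 -> 285
FD 6: (-1,10) -> (0.553,4.204) [heading=285, draw]
RT 231: heading 285 -> 54
PU: pen up
RT 60: heading 54 -> 354
LT 120: heading 354 -> 114
RT 90: heading 114 -> 24
LT 180: heading 24 -> 204
LT 30: heading 204 -> 234
Final: pos=(0.553,4.204), heading=234, 1 segment(s) drawn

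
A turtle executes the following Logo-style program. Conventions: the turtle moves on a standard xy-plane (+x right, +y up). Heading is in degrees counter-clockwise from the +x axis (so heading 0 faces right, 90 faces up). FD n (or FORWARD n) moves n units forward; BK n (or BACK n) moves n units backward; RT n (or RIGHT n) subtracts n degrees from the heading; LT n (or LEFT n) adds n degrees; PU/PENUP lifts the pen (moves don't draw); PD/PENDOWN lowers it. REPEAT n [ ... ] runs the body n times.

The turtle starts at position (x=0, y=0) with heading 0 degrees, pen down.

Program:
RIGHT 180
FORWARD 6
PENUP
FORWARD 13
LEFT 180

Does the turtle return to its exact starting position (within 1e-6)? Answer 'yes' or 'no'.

Executing turtle program step by step:
Start: pos=(0,0), heading=0, pen down
RT 180: heading 0 -> 180
FD 6: (0,0) -> (-6,0) [heading=180, draw]
PU: pen up
FD 13: (-6,0) -> (-19,0) [heading=180, move]
LT 180: heading 180 -> 0
Final: pos=(-19,0), heading=0, 1 segment(s) drawn

Start position: (0, 0)
Final position: (-19, 0)
Distance = 19; >= 1e-6 -> NOT closed

Answer: no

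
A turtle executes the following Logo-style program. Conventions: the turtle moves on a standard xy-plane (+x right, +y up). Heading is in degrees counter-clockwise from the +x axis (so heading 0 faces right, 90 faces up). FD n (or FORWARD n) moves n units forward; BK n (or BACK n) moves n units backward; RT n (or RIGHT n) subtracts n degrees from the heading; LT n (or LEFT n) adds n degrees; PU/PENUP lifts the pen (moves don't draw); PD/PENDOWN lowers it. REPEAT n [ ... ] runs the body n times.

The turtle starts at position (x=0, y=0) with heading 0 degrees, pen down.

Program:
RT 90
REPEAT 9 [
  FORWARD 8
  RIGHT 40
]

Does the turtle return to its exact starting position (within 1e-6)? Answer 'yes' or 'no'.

Answer: yes

Derivation:
Executing turtle program step by step:
Start: pos=(0,0), heading=0, pen down
RT 90: heading 0 -> 270
REPEAT 9 [
  -- iteration 1/9 --
  FD 8: (0,0) -> (0,-8) [heading=270, draw]
  RT 40: heading 270 -> 230
  -- iteration 2/9 --
  FD 8: (0,-8) -> (-5.142,-14.128) [heading=230, draw]
  RT 40: heading 230 -> 190
  -- iteration 3/9 --
  FD 8: (-5.142,-14.128) -> (-13.021,-15.518) [heading=190, draw]
  RT 40: heading 190 -> 150
  -- iteration 4/9 --
  FD 8: (-13.021,-15.518) -> (-19.949,-11.518) [heading=150, draw]
  RT 40: heading 150 -> 110
  -- iteration 5/9 --
  FD 8: (-19.949,-11.518) -> (-22.685,-4) [heading=110, draw]
  RT 40: heading 110 -> 70
  -- iteration 6/9 --
  FD 8: (-22.685,-4) -> (-19.949,3.518) [heading=70, draw]
  RT 40: heading 70 -> 30
  -- iteration 7/9 --
  FD 8: (-19.949,3.518) -> (-13.021,7.518) [heading=30, draw]
  RT 40: heading 30 -> 350
  -- iteration 8/9 --
  FD 8: (-13.021,7.518) -> (-5.142,6.128) [heading=350, draw]
  RT 40: heading 350 -> 310
  -- iteration 9/9 --
  FD 8: (-5.142,6.128) -> (0,0) [heading=310, draw]
  RT 40: heading 310 -> 270
]
Final: pos=(0,0), heading=270, 9 segment(s) drawn

Start position: (0, 0)
Final position: (0, 0)
Distance = 0; < 1e-6 -> CLOSED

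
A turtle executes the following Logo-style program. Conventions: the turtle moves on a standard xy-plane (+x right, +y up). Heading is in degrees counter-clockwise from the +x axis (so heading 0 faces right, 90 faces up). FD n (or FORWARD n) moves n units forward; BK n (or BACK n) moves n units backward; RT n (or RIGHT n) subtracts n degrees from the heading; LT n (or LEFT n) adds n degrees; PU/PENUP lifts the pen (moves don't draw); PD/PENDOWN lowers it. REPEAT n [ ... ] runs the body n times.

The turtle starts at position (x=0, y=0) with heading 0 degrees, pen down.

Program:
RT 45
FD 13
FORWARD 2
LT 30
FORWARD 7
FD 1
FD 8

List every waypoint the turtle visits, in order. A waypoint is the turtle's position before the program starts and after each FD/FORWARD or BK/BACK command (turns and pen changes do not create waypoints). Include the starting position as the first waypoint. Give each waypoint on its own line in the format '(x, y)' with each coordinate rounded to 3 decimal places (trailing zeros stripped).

Executing turtle program step by step:
Start: pos=(0,0), heading=0, pen down
RT 45: heading 0 -> 315
FD 13: (0,0) -> (9.192,-9.192) [heading=315, draw]
FD 2: (9.192,-9.192) -> (10.607,-10.607) [heading=315, draw]
LT 30: heading 315 -> 345
FD 7: (10.607,-10.607) -> (17.368,-12.418) [heading=345, draw]
FD 1: (17.368,-12.418) -> (18.334,-12.677) [heading=345, draw]
FD 8: (18.334,-12.677) -> (26.061,-14.748) [heading=345, draw]
Final: pos=(26.061,-14.748), heading=345, 5 segment(s) drawn
Waypoints (6 total):
(0, 0)
(9.192, -9.192)
(10.607, -10.607)
(17.368, -12.418)
(18.334, -12.677)
(26.061, -14.748)

Answer: (0, 0)
(9.192, -9.192)
(10.607, -10.607)
(17.368, -12.418)
(18.334, -12.677)
(26.061, -14.748)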